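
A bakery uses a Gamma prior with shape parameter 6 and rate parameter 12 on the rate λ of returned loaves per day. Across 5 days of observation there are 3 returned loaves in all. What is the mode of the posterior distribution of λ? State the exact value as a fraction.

Total count 3 over total exposure 5 days.
The Gamma prior is conjugate for the Poisson rate, so λ | data ~ Gamma(6+3, 12+5) = Gamma(9, 17).
Posterior mode = (α'−1)/β' = 8/17.

8/17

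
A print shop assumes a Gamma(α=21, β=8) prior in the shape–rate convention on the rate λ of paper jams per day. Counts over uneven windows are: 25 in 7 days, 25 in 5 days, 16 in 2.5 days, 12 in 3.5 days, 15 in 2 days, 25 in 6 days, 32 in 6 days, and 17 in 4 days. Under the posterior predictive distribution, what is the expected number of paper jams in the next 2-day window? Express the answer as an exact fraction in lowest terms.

94/11

Total count: 25 + 25 + 16 + 12 + 15 + 25 + 32 + 17 = 167.
Total exposure: 7 + 5 + 2.5 + 3.5 + 2 + 6 + 6 + 4 = 36 days.
The Gamma prior is conjugate for the Poisson rate, so λ | data ~ Gamma(21+167, 8+36) = Gamma(188, 44).
Predictive mean over a 2-day window = T·E[λ|data] = 2·188/44 = 94/11.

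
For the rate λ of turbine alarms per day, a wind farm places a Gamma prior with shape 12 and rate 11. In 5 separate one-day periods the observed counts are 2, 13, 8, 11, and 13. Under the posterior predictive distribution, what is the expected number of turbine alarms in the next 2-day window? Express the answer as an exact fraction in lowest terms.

59/8

Total count: 2 + 13 + 8 + 11 + 13 = 47.
Total exposure: 5 days.
By Gamma–Poisson conjugacy, the posterior is Gamma(α + Σx, β + Σt) = Gamma(12 + 47, 11 + 5) = Gamma(59, 16).
Predictive mean over a 2-day window = T·E[λ|data] = 2·59/16 = 59/8.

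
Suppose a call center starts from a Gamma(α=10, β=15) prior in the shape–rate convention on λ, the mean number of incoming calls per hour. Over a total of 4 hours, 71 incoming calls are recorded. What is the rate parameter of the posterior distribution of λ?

Total count 71 over total exposure 4 hours.
Posterior: α' = 10 + 71 = 81, β' = 15 + 4 = 19.

19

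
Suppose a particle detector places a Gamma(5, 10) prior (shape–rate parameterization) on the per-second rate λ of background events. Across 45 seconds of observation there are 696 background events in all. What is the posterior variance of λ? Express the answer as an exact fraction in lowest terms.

701/3025

Total count 696 over total exposure 45 seconds.
Posterior: α' = 5 + 696 = 701, β' = 10 + 45 = 55.
Posterior variance = α'/β'² = 701/3025.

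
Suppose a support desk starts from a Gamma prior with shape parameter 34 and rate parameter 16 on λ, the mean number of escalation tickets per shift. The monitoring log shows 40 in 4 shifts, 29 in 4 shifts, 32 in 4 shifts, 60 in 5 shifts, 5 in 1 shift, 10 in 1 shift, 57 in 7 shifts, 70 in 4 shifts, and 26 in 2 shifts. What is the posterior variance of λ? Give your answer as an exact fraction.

121/768

Total count: 40 + 29 + 32 + 60 + 5 + 10 + 57 + 70 + 26 = 329.
Total exposure: 4 + 4 + 4 + 5 + 1 + 1 + 7 + 4 + 2 = 32 shifts.
The Gamma prior is conjugate for the Poisson rate, so λ | data ~ Gamma(34+329, 16+32) = Gamma(363, 48).
Posterior variance = α'/β'² = 363/2304 = 121/768.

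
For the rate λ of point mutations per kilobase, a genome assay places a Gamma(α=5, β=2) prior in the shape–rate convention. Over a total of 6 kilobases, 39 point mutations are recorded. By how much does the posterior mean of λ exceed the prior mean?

3

Total count 39 over total exposure 6 kilobases.
Conjugate update: add total count to the shape and total exposure to the rate, giving Gamma(44, 8).
Posterior mean = 44/8 = 11/2; prior mean = 5/2 = 5/2. Difference = 11/2 − 5/2 = 3.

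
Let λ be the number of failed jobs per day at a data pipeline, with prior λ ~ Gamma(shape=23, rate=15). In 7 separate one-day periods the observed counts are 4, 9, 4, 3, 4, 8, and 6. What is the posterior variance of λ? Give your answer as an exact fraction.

61/484

Total count: 4 + 9 + 4 + 3 + 4 + 8 + 6 = 38.
Total exposure: 7 days.
Gamma(α, β) with Poisson data over total exposure Σt gives posterior Gamma(α+Σx, β+Σt) = Gamma(61, 22).
Posterior variance = α'/β'² = 61/484.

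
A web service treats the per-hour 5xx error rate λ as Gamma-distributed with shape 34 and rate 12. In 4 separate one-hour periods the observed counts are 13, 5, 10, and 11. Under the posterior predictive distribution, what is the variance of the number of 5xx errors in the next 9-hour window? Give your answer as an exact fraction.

Total count: 13 + 5 + 10 + 11 = 39.
Total exposure: 4 hours.
Gamma(α, β) with Poisson data over total exposure Σt gives posterior Gamma(α+Σx, β+Σt) = Gamma(73, 16).
The posterior predictive for a window of length T is Negative Binomial with variance T·α'·(β'+T)/β'² = 9·73·25/256 = 16425/256.

16425/256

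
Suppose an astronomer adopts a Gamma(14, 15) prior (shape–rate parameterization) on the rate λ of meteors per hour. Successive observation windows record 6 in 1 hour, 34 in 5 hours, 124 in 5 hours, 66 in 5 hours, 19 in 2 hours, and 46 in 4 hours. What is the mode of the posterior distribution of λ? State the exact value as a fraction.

308/37

Total count: 6 + 34 + 124 + 66 + 19 + 46 = 295.
Total exposure: 1 + 5 + 5 + 5 + 2 + 4 = 22 hours.
Gamma(α, β) with Poisson data over total exposure Σt gives posterior Gamma(α+Σx, β+Σt) = Gamma(309, 37).
Posterior mode = (α'−1)/β' = 308/37.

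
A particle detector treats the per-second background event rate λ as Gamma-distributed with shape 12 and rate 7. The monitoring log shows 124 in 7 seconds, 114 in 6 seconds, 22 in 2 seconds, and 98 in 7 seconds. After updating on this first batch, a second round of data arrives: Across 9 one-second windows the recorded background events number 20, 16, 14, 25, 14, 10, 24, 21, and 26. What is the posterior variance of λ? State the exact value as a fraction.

135/361

Total count: 124 + 114 + 22 + 98 = 358.
Total exposure: 7 + 6 + 2 + 7 = 22 seconds.
After the first batch: Gamma(12 + 358, 7 + 22) = Gamma(370, 29).
Total count: 20 + 16 + 14 + 25 + 14 + 10 + 24 + 21 + 26 = 170.
Total exposure: 9 seconds.
After the second batch: Gamma(370 + 170, 29 + 9) = Gamma(540, 38).
Posterior variance = α'/β'² = 540/1444 = 135/361.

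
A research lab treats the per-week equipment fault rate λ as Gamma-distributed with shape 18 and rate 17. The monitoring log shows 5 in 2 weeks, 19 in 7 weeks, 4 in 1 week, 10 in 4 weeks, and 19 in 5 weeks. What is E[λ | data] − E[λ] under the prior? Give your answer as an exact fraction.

Total count: 5 + 19 + 4 + 10 + 19 = 57.
Total exposure: 2 + 7 + 1 + 4 + 5 = 19 weeks.
Posterior: α' = 18 + 57 = 75, β' = 17 + 19 = 36.
Posterior mean = 75/36 = 25/12; prior mean = 18/17 = 18/17. Difference = 25/12 − 18/17 = 209/204.

209/204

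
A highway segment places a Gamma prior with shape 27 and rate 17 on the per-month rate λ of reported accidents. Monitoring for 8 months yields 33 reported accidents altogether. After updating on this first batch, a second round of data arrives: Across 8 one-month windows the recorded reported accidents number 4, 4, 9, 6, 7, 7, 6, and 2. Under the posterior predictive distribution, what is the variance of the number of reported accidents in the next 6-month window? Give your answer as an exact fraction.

Total count 33 over total exposure 8 months.
After the first batch: Gamma(27 + 33, 17 + 8) = Gamma(60, 25).
Total count: 4 + 4 + 9 + 6 + 7 + 7 + 6 + 2 = 45.
Total exposure: 8 months.
After the second batch: Gamma(60 + 45, 25 + 8) = Gamma(105, 33).
The posterior predictive for a window of length T is Negative Binomial with variance T·α'·(β'+T)/β'² = 6·105·39/1089 = 2730/121.

2730/121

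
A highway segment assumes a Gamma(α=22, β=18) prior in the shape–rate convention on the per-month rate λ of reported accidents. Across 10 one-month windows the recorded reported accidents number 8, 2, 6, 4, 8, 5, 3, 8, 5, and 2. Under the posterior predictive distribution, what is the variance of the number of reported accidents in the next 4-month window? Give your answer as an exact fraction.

584/49

Total count: 8 + 2 + 6 + 4 + 8 + 5 + 3 + 8 + 5 + 2 = 51.
Total exposure: 10 months.
Posterior: α' = 22 + 51 = 73, β' = 18 + 10 = 28.
The posterior predictive for a window of length T is Negative Binomial with variance T·α'·(β'+T)/β'² = 4·73·32/784 = 584/49.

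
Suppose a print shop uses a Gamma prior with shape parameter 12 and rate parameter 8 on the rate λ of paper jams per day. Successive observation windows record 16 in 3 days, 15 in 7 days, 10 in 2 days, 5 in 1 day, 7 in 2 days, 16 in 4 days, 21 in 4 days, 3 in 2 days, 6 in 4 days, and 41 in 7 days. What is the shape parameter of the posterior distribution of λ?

Total count: 16 + 15 + 10 + 5 + 7 + 16 + 21 + 3 + 6 + 41 = 140.
Total exposure: 3 + 7 + 2 + 1 + 2 + 4 + 4 + 2 + 4 + 7 = 36 days.
Gamma(α, β) with Poisson data over total exposure Σt gives posterior Gamma(α+Σx, β+Σt) = Gamma(152, 44).

152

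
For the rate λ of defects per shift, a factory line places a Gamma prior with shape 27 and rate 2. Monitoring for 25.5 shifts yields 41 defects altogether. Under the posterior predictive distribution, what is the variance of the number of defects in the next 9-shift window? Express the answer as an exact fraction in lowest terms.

89352/3025

Total count 41 over total exposure 25.5 shifts.
Posterior: α' = 27 + 41 = 68, β' = 2 + 25.5 = 55/2.
The posterior predictive for a window of length T is Negative Binomial with variance T·α'·(β'+T)/β'² = 9·68·(73/2)/(3025/4) = 89352/3025.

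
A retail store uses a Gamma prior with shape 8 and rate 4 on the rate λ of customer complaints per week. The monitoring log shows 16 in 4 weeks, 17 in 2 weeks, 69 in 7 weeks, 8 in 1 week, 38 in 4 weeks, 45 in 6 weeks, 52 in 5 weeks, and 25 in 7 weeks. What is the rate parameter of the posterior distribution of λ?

Total count: 16 + 17 + 69 + 8 + 38 + 45 + 52 + 25 = 270.
Total exposure: 4 + 2 + 7 + 1 + 4 + 6 + 5 + 7 = 36 weeks.
Conjugate update: add total count to the shape and total exposure to the rate, giving Gamma(278, 40).

40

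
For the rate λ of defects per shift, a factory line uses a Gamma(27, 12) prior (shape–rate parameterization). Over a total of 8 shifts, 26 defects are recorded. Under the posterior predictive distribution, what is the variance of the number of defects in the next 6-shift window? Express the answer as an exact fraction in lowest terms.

Total count 26 over total exposure 8 shifts.
Posterior: α' = 27 + 26 = 53, β' = 12 + 8 = 20.
The posterior predictive for a window of length T is Negative Binomial with variance T·α'·(β'+T)/β'² = 6·53·26/400 = 2067/100.

2067/100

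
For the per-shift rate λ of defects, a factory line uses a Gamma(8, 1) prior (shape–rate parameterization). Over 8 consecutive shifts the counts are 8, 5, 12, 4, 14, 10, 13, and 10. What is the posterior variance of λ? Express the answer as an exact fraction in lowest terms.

28/27

Total count: 8 + 5 + 12 + 4 + 14 + 10 + 13 + 10 = 76.
Total exposure: 8 shifts.
Conjugate update: add total count to the shape and total exposure to the rate, giving Gamma(84, 9).
Posterior variance = α'/β'² = 84/81 = 28/27.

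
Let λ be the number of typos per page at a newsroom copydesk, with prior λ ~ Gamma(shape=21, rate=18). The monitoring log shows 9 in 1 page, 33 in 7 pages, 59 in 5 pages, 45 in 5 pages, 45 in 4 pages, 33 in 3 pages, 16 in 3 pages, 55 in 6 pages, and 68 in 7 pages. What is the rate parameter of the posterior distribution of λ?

Total count: 9 + 33 + 59 + 45 + 45 + 33 + 16 + 55 + 68 = 363.
Total exposure: 1 + 7 + 5 + 5 + 4 + 3 + 3 + 6 + 7 = 41 pages.
Gamma(α, β) with Poisson data over total exposure Σt gives posterior Gamma(α+Σx, β+Σt) = Gamma(384, 59).

59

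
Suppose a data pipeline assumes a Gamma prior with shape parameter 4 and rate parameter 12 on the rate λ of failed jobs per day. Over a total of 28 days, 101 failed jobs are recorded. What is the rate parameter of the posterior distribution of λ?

40

Total count 101 over total exposure 28 days.
Posterior: α' = 4 + 101 = 105, β' = 12 + 28 = 40.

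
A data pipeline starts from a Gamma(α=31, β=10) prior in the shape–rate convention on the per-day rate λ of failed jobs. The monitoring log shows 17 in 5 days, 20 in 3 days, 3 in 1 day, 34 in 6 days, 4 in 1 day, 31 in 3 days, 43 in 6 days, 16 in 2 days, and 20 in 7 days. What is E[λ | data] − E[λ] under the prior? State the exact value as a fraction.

413/220

Total count: 17 + 20 + 3 + 34 + 4 + 31 + 43 + 16 + 20 = 188.
Total exposure: 5 + 3 + 1 + 6 + 1 + 3 + 6 + 2 + 7 = 34 days.
Posterior: α' = 31 + 188 = 219, β' = 10 + 34 = 44.
Posterior mean = 219/44 = 219/44; prior mean = 31/10 = 31/10. Difference = 219/44 − 31/10 = 413/220.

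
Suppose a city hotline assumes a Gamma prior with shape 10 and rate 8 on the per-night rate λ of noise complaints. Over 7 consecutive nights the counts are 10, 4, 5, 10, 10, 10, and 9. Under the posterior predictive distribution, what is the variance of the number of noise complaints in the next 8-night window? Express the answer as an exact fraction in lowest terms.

Total count: 10 + 4 + 5 + 10 + 10 + 10 + 9 = 58.
Total exposure: 7 nights.
Gamma(α, β) with Poisson data over total exposure Σt gives posterior Gamma(α+Σx, β+Σt) = Gamma(68, 15).
The posterior predictive for a window of length T is Negative Binomial with variance T·α'·(β'+T)/β'² = 8·68·23/225 = 12512/225.

12512/225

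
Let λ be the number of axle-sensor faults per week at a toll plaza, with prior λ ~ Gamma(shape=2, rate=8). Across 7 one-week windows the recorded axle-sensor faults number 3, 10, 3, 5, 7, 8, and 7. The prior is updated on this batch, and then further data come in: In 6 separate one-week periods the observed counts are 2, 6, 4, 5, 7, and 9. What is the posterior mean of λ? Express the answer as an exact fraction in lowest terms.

26/7

Total count: 3 + 10 + 3 + 5 + 7 + 8 + 7 = 43.
Total exposure: 7 weeks.
After the first batch: Gamma(2 + 43, 8 + 7) = Gamma(45, 15).
Total count: 2 + 6 + 4 + 5 + 7 + 9 = 33.
Total exposure: 6 weeks.
After the second batch: Gamma(45 + 33, 15 + 6) = Gamma(78, 21).
Posterior mean = α'/β' = 78/21 = 26/7.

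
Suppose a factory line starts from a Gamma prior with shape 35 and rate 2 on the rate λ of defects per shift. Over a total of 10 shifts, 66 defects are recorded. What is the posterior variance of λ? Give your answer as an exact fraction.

101/144

Total count 66 over total exposure 10 shifts.
By Gamma–Poisson conjugacy, the posterior is Gamma(α + Σx, β + Σt) = Gamma(35 + 66, 2 + 10) = Gamma(101, 12).
Posterior variance = α'/β'² = 101/144.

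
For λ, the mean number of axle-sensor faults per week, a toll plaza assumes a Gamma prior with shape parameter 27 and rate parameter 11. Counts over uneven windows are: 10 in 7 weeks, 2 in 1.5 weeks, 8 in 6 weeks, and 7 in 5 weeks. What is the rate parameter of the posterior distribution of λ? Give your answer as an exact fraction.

Total count: 10 + 2 + 8 + 7 = 27.
Total exposure: 7 + 1.5 + 6 + 5 = 19.5 weeks.
Posterior: α' = 27 + 27 = 54, β' = 11 + 19.5 = 61/2.

61/2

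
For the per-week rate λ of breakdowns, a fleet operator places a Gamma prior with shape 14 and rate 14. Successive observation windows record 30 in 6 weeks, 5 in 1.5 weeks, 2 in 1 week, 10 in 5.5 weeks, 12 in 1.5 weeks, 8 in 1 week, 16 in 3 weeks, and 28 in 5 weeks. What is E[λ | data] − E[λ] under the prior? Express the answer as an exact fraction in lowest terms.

Total count: 30 + 5 + 2 + 10 + 12 + 8 + 16 + 28 = 111.
Total exposure: 6 + 1.5 + 1 + 5.5 + 1.5 + 1 + 3 + 5 = 24.5 weeks.
The Gamma prior is conjugate for the Poisson rate, so λ | data ~ Gamma(14+111, 14+24.5) = Gamma(125, 77/2).
Posterior mean = 125/(77/2) = 250/77; prior mean = 14/14 = 1. Difference = 250/77 − 1 = 173/77.

173/77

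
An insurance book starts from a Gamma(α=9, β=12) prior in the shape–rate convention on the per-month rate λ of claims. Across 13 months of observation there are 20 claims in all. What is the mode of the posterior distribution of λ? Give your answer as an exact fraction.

Total count 20 over total exposure 13 months.
Conjugate update: add total count to the shape and total exposure to the rate, giving Gamma(29, 25).
Posterior mode = (α'−1)/β' = 28/25.

28/25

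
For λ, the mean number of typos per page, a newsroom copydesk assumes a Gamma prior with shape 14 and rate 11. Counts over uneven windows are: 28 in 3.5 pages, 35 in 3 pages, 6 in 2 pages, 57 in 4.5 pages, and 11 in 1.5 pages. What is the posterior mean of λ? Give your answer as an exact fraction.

Total count: 28 + 35 + 6 + 57 + 11 = 137.
Total exposure: 3.5 + 3 + 2 + 4.5 + 1.5 = 14.5 pages.
Posterior: α' = 14 + 137 = 151, β' = 11 + 14.5 = 51/2.
Posterior mean = α'/β' = 151/(51/2) = 302/51.

302/51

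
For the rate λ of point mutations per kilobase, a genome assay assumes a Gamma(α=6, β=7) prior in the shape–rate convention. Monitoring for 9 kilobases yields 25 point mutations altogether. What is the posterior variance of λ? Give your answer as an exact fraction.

Total count 25 over total exposure 9 kilobases.
The Gamma prior is conjugate for the Poisson rate, so λ | data ~ Gamma(6+25, 7+9) = Gamma(31, 16).
Posterior variance = α'/β'² = 31/256.

31/256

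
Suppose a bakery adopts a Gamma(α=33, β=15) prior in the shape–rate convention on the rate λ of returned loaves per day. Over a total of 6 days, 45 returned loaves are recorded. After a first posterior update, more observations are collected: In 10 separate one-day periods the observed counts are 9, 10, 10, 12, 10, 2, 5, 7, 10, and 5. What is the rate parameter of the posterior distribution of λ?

31

Total count 45 over total exposure 6 days.
After the first batch: Gamma(33 + 45, 15 + 6) = Gamma(78, 21).
Total count: 9 + 10 + 10 + 12 + 10 + 2 + 5 + 7 + 10 + 5 = 80.
Total exposure: 10 days.
After the second batch: Gamma(78 + 80, 21 + 10) = Gamma(158, 31).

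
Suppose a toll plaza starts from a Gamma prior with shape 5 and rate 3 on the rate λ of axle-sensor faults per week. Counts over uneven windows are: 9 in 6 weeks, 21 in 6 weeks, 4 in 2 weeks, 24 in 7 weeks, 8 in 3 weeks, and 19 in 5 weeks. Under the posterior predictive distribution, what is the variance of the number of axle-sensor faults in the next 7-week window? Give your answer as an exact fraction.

12285/512

Total count: 9 + 21 + 4 + 24 + 8 + 19 = 85.
Total exposure: 6 + 6 + 2 + 7 + 3 + 5 = 29 weeks.
By Gamma–Poisson conjugacy, the posterior is Gamma(α + Σx, β + Σt) = Gamma(5 + 85, 3 + 29) = Gamma(90, 32).
The posterior predictive for a window of length T is Negative Binomial with variance T·α'·(β'+T)/β'² = 7·90·39/1024 = 12285/512.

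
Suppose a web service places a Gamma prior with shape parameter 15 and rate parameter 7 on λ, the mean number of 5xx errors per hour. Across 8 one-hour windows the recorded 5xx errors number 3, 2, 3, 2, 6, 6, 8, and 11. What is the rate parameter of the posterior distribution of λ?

Total count: 3 + 2 + 3 + 2 + 6 + 6 + 8 + 11 = 41.
Total exposure: 8 hours.
The Gamma prior is conjugate for the Poisson rate, so λ | data ~ Gamma(15+41, 7+8) = Gamma(56, 15).

15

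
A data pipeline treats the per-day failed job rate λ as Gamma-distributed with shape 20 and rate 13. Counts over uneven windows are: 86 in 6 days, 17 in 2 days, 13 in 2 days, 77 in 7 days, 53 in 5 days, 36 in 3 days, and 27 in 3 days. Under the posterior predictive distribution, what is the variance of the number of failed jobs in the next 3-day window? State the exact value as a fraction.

43428/1681

Total count: 86 + 17 + 13 + 77 + 53 + 36 + 27 = 309.
Total exposure: 6 + 2 + 2 + 7 + 5 + 3 + 3 = 28 days.
Conjugate update: add total count to the shape and total exposure to the rate, giving Gamma(329, 41).
The posterior predictive for a window of length T is Negative Binomial with variance T·α'·(β'+T)/β'² = 3·329·44/1681 = 43428/1681.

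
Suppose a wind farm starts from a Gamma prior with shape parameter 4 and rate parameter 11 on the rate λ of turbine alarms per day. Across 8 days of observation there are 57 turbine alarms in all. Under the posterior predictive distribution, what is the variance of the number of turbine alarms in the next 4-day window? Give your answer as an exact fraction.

Total count 57 over total exposure 8 days.
The Gamma prior is conjugate for the Poisson rate, so λ | data ~ Gamma(4+57, 11+8) = Gamma(61, 19).
The posterior predictive for a window of length T is Negative Binomial with variance T·α'·(β'+T)/β'² = 4·61·23/361 = 5612/361.

5612/361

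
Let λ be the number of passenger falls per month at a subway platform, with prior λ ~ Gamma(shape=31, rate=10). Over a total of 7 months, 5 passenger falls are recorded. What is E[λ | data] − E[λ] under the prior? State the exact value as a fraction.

-167/170

Total count 5 over total exposure 7 months.
Gamma(α, β) with Poisson data over total exposure Σt gives posterior Gamma(α+Σx, β+Σt) = Gamma(36, 17).
Posterior mean = 36/17 = 36/17; prior mean = 31/10 = 31/10. Difference = 36/17 − 31/10 = -167/170.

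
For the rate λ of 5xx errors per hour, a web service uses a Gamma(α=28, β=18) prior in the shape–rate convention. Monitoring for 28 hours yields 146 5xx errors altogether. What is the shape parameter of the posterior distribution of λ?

Total count 146 over total exposure 28 hours.
Conjugate update: add total count to the shape and total exposure to the rate, giving Gamma(174, 46).

174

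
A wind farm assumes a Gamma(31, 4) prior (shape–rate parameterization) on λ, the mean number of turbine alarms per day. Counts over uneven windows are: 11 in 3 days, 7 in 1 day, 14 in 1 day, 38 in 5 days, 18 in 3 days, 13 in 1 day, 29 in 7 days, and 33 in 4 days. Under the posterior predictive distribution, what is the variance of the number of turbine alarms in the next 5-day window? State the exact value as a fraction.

32980/841

Total count: 11 + 7 + 14 + 38 + 18 + 13 + 29 + 33 = 163.
Total exposure: 3 + 1 + 1 + 5 + 3 + 1 + 7 + 4 = 25 days.
The Gamma prior is conjugate for the Poisson rate, so λ | data ~ Gamma(31+163, 4+25) = Gamma(194, 29).
The posterior predictive for a window of length T is Negative Binomial with variance T·α'·(β'+T)/β'² = 5·194·34/841 = 32980/841.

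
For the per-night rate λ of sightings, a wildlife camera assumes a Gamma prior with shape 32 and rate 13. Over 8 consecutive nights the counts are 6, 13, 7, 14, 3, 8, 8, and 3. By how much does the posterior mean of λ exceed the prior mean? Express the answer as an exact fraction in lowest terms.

Total count: 6 + 13 + 7 + 14 + 3 + 8 + 8 + 3 = 62.
Total exposure: 8 nights.
By Gamma–Poisson conjugacy, the posterior is Gamma(α + Σx, β + Σt) = Gamma(32 + 62, 13 + 8) = Gamma(94, 21).
Posterior mean = 94/21 = 94/21; prior mean = 32/13 = 32/13. Difference = 94/21 − 32/13 = 550/273.

550/273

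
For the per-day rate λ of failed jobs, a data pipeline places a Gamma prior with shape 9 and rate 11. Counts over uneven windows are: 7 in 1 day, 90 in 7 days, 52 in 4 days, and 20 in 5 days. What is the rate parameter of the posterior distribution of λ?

28

Total count: 7 + 90 + 52 + 20 = 169.
Total exposure: 1 + 7 + 4 + 5 = 17 days.
Posterior: α' = 9 + 169 = 178, β' = 11 + 17 = 28.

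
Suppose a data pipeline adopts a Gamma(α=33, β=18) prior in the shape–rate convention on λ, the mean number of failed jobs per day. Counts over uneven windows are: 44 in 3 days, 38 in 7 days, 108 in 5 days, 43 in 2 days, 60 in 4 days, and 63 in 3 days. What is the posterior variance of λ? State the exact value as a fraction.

389/1764

Total count: 44 + 38 + 108 + 43 + 60 + 63 = 356.
Total exposure: 3 + 7 + 5 + 2 + 4 + 3 = 24 days.
Conjugate update: add total count to the shape and total exposure to the rate, giving Gamma(389, 42).
Posterior variance = α'/β'² = 389/1764.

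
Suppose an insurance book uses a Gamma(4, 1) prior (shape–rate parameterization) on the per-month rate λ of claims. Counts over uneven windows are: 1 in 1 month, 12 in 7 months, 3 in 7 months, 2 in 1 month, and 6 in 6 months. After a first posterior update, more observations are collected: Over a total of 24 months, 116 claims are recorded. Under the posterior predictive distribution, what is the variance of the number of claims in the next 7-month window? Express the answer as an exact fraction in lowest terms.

54432/2209

Total count: 1 + 12 + 3 + 2 + 6 = 24.
Total exposure: 1 + 7 + 7 + 1 + 6 = 22 months.
After the first batch: Gamma(4 + 24, 1 + 22) = Gamma(28, 23).
Total count 116 over total exposure 24 months.
After the second batch: Gamma(28 + 116, 23 + 24) = Gamma(144, 47).
The posterior predictive for a window of length T is Negative Binomial with variance T·α'·(β'+T)/β'² = 7·144·54/2209 = 54432/2209.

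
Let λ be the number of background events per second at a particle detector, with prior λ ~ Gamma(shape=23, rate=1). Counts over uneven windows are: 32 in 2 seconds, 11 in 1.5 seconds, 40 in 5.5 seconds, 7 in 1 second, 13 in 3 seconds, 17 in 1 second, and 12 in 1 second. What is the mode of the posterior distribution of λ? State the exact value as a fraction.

77/8

Total count: 32 + 11 + 40 + 7 + 13 + 17 + 12 = 132.
Total exposure: 2 + 1.5 + 5.5 + 1 + 3 + 1 + 1 = 15 seconds.
Posterior: α' = 23 + 132 = 155, β' = 1 + 15 = 16.
Posterior mode = (α'−1)/β' = 154/16 = 77/8.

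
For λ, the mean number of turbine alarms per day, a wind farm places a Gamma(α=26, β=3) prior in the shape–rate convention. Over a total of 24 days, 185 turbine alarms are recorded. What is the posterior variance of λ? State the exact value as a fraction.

211/729

Total count 185 over total exposure 24 days.
Gamma(α, β) with Poisson data over total exposure Σt gives posterior Gamma(α+Σx, β+Σt) = Gamma(211, 27).
Posterior variance = α'/β'² = 211/729.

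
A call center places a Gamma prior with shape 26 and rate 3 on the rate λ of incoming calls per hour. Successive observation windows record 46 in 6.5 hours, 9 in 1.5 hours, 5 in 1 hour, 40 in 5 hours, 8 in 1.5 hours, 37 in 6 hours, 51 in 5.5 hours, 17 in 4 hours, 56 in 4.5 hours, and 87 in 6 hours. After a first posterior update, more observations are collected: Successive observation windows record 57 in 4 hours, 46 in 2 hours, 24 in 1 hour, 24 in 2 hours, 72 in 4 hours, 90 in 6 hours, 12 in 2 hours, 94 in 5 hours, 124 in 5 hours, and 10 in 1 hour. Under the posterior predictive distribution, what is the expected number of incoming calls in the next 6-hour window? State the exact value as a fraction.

Total count: 46 + 9 + 5 + 40 + 8 + 37 + 51 + 17 + 56 + 87 = 356.
Total exposure: 6.5 + 1.5 + 1 + 5 + 1.5 + 6 + 5.5 + 4 + 4.5 + 6 = 41.5 hours.
After the first batch: Gamma(26 + 356, 3 + 41.5) = Gamma(382, 89/2).
Total count: 57 + 46 + 24 + 24 + 72 + 90 + 12 + 94 + 124 + 10 = 553.
Total exposure: 4 + 2 + 1 + 2 + 4 + 6 + 2 + 5 + 5 + 1 = 32 hours.
After the second batch: Gamma(382 + 553, 89/2 + 32) = Gamma(935, 153/2).
Predictive mean over a 6-hour window = T·E[λ|data] = 6·935/(153/2) = 220/3.

220/3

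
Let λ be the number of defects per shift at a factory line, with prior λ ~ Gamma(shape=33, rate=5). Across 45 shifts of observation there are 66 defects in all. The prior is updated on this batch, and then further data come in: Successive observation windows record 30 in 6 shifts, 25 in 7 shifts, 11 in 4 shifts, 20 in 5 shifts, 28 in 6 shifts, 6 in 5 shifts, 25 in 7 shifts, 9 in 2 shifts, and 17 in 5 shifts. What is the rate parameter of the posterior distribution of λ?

Total count 66 over total exposure 45 shifts.
After the first batch: Gamma(33 + 66, 5 + 45) = Gamma(99, 50).
Total count: 30 + 25 + 11 + 20 + 28 + 6 + 25 + 9 + 17 = 171.
Total exposure: 6 + 7 + 4 + 5 + 6 + 5 + 7 + 2 + 5 = 47 shifts.
After the second batch: Gamma(99 + 171, 50 + 47) = Gamma(270, 97).

97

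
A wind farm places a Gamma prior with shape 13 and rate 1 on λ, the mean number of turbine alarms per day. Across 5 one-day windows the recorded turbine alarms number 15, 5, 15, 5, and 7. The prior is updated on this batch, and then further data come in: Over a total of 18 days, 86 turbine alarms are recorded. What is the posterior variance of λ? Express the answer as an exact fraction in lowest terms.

73/288

Total count: 15 + 5 + 15 + 5 + 7 = 47.
Total exposure: 5 days.
After the first batch: Gamma(13 + 47, 1 + 5) = Gamma(60, 6).
Total count 86 over total exposure 18 days.
After the second batch: Gamma(60 + 86, 6 + 18) = Gamma(146, 24).
Posterior variance = α'/β'² = 146/576 = 73/288.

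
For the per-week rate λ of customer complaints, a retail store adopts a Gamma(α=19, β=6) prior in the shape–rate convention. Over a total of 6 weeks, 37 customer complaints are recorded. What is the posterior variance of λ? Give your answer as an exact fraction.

7/18

Total count 37 over total exposure 6 weeks.
Posterior: α' = 19 + 37 = 56, β' = 6 + 6 = 12.
Posterior variance = α'/β'² = 56/144 = 7/18.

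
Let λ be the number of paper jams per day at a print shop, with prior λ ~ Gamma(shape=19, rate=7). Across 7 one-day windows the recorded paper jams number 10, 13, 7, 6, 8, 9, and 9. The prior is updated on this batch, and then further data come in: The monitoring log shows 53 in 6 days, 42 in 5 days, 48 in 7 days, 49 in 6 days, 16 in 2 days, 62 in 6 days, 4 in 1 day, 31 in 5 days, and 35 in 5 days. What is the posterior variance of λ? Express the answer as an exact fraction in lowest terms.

421/3249

Total count: 10 + 13 + 7 + 6 + 8 + 9 + 9 = 62.
Total exposure: 7 days.
After the first batch: Gamma(19 + 62, 7 + 7) = Gamma(81, 14).
Total count: 53 + 42 + 48 + 49 + 16 + 62 + 4 + 31 + 35 = 340.
Total exposure: 6 + 5 + 7 + 6 + 2 + 6 + 1 + 5 + 5 = 43 days.
After the second batch: Gamma(81 + 340, 14 + 43) = Gamma(421, 57).
Posterior variance = α'/β'² = 421/3249.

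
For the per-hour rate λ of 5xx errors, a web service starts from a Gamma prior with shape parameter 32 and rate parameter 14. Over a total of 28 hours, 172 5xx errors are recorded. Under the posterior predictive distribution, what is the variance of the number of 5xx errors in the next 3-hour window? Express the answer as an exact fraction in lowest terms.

Total count 172 over total exposure 28 hours.
The Gamma prior is conjugate for the Poisson rate, so λ | data ~ Gamma(32+172, 14+28) = Gamma(204, 42).
The posterior predictive for a window of length T is Negative Binomial with variance T·α'·(β'+T)/β'² = 3·204·45/1764 = 765/49.

765/49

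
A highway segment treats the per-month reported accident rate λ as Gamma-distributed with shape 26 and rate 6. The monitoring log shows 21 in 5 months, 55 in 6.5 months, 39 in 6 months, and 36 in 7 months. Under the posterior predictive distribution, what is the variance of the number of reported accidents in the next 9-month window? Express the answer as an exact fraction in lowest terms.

Total count: 21 + 55 + 39 + 36 = 151.
Total exposure: 5 + 6.5 + 6 + 7 = 24.5 months.
Gamma(α, β) with Poisson data over total exposure Σt gives posterior Gamma(α+Σx, β+Σt) = Gamma(177, 61/2).
The posterior predictive for a window of length T is Negative Binomial with variance T·α'·(β'+T)/β'² = 9·177·(79/2)/(3721/4) = 251694/3721.

251694/3721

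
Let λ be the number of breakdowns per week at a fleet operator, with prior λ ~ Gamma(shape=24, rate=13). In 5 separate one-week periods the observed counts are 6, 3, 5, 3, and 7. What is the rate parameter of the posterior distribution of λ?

18

Total count: 6 + 3 + 5 + 3 + 7 = 24.
Total exposure: 5 weeks.
Gamma(α, β) with Poisson data over total exposure Σt gives posterior Gamma(α+Σx, β+Σt) = Gamma(48, 18).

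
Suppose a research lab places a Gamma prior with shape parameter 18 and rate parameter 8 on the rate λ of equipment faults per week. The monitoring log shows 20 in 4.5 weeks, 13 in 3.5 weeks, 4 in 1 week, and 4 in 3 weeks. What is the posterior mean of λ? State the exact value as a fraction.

59/20

Total count: 20 + 13 + 4 + 4 = 41.
Total exposure: 4.5 + 3.5 + 1 + 3 = 12 weeks.
Gamma(α, β) with Poisson data over total exposure Σt gives posterior Gamma(α+Σx, β+Σt) = Gamma(59, 20).
Posterior mean = α'/β' = 59/20.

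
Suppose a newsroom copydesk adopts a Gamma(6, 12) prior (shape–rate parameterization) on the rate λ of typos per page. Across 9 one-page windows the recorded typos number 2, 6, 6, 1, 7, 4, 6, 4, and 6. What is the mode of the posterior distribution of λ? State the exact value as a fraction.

47/21

Total count: 2 + 6 + 6 + 1 + 7 + 4 + 6 + 4 + 6 = 42.
Total exposure: 9 pages.
The Gamma prior is conjugate for the Poisson rate, so λ | data ~ Gamma(6+42, 12+9) = Gamma(48, 21).
Posterior mode = (α'−1)/β' = 47/21.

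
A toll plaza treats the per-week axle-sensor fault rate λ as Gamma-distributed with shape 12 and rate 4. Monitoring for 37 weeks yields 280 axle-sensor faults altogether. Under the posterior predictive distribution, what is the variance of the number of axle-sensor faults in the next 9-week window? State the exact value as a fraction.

131400/1681

Total count 280 over total exposure 37 weeks.
Conjugate update: add total count to the shape and total exposure to the rate, giving Gamma(292, 41).
The posterior predictive for a window of length T is Negative Binomial with variance T·α'·(β'+T)/β'² = 9·292·50/1681 = 131400/1681.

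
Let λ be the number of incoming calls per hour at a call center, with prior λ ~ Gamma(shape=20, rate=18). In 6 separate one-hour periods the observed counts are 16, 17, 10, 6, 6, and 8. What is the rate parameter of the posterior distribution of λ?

Total count: 16 + 17 + 10 + 6 + 6 + 8 = 63.
Total exposure: 6 hours.
Posterior: α' = 20 + 63 = 83, β' = 18 + 6 = 24.

24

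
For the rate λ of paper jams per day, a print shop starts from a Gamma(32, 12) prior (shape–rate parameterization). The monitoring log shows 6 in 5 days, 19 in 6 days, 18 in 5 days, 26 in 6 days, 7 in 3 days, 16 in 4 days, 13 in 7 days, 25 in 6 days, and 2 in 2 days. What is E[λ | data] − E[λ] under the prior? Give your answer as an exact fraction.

Total count: 6 + 19 + 18 + 26 + 7 + 16 + 13 + 25 + 2 = 132.
Total exposure: 5 + 6 + 5 + 6 + 3 + 4 + 7 + 6 + 2 = 44 days.
Conjugate update: add total count to the shape and total exposure to the rate, giving Gamma(164, 56).
Posterior mean = 164/56 = 41/14; prior mean = 32/12 = 8/3. Difference = 41/14 − 8/3 = 11/42.

11/42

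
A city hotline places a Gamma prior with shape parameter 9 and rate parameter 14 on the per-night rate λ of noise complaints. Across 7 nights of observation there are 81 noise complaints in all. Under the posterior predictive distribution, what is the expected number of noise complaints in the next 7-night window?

Total count 81 over total exposure 7 nights.
By Gamma–Poisson conjugacy, the posterior is Gamma(α + Σx, β + Σt) = Gamma(9 + 81, 14 + 7) = Gamma(90, 21).
Predictive mean over a 7-night window = T·E[λ|data] = 7·90/21 = 30.

30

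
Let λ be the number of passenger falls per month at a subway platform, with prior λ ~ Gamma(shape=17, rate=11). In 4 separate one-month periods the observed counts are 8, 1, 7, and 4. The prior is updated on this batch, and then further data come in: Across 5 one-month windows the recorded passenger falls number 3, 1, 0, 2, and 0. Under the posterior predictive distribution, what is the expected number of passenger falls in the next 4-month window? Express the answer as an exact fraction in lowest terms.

Total count: 8 + 1 + 7 + 4 = 20.
Total exposure: 4 months.
After the first batch: Gamma(17 + 20, 11 + 4) = Gamma(37, 15).
Total count: 3 + 1 + 0 + 2 + 0 = 6.
Total exposure: 5 months.
After the second batch: Gamma(37 + 6, 15 + 5) = Gamma(43, 20).
Predictive mean over a 4-month window = T·E[λ|data] = 4·43/20 = 43/5.

43/5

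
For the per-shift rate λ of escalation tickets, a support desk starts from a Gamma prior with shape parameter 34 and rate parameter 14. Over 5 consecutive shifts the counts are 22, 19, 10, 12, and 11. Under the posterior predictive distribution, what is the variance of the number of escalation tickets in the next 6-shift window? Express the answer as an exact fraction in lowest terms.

Total count: 22 + 19 + 10 + 12 + 11 = 74.
Total exposure: 5 shifts.
By Gamma–Poisson conjugacy, the posterior is Gamma(α + Σx, β + Σt) = Gamma(34 + 74, 14 + 5) = Gamma(108, 19).
The posterior predictive for a window of length T is Negative Binomial with variance T·α'·(β'+T)/β'² = 6·108·25/361 = 16200/361.

16200/361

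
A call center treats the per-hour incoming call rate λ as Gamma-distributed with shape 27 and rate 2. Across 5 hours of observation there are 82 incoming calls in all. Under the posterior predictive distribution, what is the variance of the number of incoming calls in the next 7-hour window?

Total count 82 over total exposure 5 hours.
Gamma(α, β) with Poisson data over total exposure Σt gives posterior Gamma(α+Σx, β+Σt) = Gamma(109, 7).
The posterior predictive for a window of length T is Negative Binomial with variance T·α'·(β'+T)/β'² = 7·109·14/49 = 218.

218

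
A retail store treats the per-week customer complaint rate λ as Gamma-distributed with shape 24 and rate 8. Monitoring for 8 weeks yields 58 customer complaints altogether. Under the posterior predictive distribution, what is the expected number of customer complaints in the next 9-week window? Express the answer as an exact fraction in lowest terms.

Total count 58 over total exposure 8 weeks.
Conjugate update: add total count to the shape and total exposure to the rate, giving Gamma(82, 16).
Predictive mean over a 9-week window = T·E[λ|data] = 9·82/16 = 369/8.

369/8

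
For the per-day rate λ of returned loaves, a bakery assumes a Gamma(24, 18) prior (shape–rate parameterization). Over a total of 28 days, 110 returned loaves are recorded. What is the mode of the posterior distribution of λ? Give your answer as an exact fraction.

133/46

Total count 110 over total exposure 28 days.
Conjugate update: add total count to the shape and total exposure to the rate, giving Gamma(134, 46).
Posterior mode = (α'−1)/β' = 133/46.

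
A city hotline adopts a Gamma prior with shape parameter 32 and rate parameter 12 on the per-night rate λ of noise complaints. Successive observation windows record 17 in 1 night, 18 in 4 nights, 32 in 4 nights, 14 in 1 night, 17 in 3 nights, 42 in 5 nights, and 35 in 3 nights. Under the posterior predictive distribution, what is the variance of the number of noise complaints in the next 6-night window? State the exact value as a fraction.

5382/121

Total count: 17 + 18 + 32 + 14 + 17 + 42 + 35 = 175.
Total exposure: 1 + 4 + 4 + 1 + 3 + 5 + 3 = 21 nights.
Conjugate update: add total count to the shape and total exposure to the rate, giving Gamma(207, 33).
The posterior predictive for a window of length T is Negative Binomial with variance T·α'·(β'+T)/β'² = 6·207·39/1089 = 5382/121.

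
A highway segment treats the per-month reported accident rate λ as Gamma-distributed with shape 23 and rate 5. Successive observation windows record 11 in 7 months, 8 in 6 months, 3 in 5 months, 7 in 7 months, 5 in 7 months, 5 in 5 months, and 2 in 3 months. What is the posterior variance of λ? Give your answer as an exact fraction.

64/2025

Total count: 11 + 8 + 3 + 7 + 5 + 5 + 2 = 41.
Total exposure: 7 + 6 + 5 + 7 + 7 + 5 + 3 = 40 months.
Conjugate update: add total count to the shape and total exposure to the rate, giving Gamma(64, 45).
Posterior variance = α'/β'² = 64/2025.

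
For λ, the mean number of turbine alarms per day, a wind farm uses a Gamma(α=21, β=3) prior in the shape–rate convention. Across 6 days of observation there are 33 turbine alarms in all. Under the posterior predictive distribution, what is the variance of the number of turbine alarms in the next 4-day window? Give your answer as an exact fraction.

Total count 33 over total exposure 6 days.
By Gamma–Poisson conjugacy, the posterior is Gamma(α + Σx, β + Σt) = Gamma(21 + 33, 3 + 6) = Gamma(54, 9).
The posterior predictive for a window of length T is Negative Binomial with variance T·α'·(β'+T)/β'² = 4·54·13/81 = 104/3.

104/3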